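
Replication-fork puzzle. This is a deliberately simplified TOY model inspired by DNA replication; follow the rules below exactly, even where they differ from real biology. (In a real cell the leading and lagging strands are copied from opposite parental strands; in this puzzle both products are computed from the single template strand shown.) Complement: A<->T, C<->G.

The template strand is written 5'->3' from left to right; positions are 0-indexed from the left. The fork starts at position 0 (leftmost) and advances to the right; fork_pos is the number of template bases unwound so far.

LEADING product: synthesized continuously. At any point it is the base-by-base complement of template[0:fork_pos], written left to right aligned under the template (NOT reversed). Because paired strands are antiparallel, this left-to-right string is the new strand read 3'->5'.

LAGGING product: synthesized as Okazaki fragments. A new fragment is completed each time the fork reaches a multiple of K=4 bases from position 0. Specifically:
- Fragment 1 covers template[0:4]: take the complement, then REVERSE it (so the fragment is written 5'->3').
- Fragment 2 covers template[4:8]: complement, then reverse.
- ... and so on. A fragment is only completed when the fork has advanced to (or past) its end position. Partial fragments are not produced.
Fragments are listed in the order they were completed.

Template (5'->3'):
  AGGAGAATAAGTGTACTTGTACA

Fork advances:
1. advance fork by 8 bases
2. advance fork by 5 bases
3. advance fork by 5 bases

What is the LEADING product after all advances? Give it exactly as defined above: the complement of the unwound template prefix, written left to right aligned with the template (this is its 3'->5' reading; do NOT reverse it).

Step 1: advance 8 -> fork_pos = 0 + 8 = 8.
Step 2: advance 5 -> fork_pos = 8 + 5 = 13.
Step 3: advance 5 -> fork_pos = 13 + 5 = 18.
Unwound prefix: template[0:18] = AGGAGAATAAGTGTACTT
Complement it base by base (A<->T, C<->G), keeping left-to-right order:
  [0:5] AGGAG -> TCCTC
  [5:10] AATAA -> TTATT
  [10:15] GTGTA -> CACAT
  [15:18] CTT -> GAA
Concatenate: TCCTCTTATTCACATGAA (length 18; written aligned with the template, i.e. 3'->5').

Answer: TCCTCTTATTCACATGAA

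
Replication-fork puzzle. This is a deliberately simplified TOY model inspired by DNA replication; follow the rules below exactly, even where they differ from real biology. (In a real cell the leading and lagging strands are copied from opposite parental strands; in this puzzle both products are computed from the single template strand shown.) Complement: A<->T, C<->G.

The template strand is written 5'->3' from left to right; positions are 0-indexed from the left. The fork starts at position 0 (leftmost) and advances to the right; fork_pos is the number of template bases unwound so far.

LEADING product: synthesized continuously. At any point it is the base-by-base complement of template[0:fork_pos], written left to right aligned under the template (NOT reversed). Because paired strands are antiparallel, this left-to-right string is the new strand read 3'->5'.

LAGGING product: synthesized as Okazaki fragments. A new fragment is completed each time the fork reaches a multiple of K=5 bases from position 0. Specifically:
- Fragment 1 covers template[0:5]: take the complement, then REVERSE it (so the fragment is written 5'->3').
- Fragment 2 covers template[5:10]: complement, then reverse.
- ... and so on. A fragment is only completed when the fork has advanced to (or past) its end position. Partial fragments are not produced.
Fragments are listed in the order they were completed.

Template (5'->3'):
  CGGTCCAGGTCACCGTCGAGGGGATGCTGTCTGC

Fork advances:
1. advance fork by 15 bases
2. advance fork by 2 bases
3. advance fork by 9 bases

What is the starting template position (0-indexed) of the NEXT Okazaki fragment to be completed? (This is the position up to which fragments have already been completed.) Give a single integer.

Answer: 25

Derivation:
Step 1: advance 15 -> fork_pos = 0 + 15 = 15. Reached multiple(s) of 5: 5, 10, 15 -> fragments 1-3 completed (3 total).
Step 2: advance 2 -> fork_pos = 15 + 2 = 17. Next multiple of 5 is 20 (not reached); still 3 fragment(s).
Step 3: advance 9 -> fork_pos = 17 + 9 = 26. Reached multiple(s) of 5: 20, 25 -> fragments 4-5 completed (5 total).
5 fragment(s) completed, covering template[0:25] (5 x 5 = 25). The next fragment, fragment 6, covers template[25:30], so it starts at position 25.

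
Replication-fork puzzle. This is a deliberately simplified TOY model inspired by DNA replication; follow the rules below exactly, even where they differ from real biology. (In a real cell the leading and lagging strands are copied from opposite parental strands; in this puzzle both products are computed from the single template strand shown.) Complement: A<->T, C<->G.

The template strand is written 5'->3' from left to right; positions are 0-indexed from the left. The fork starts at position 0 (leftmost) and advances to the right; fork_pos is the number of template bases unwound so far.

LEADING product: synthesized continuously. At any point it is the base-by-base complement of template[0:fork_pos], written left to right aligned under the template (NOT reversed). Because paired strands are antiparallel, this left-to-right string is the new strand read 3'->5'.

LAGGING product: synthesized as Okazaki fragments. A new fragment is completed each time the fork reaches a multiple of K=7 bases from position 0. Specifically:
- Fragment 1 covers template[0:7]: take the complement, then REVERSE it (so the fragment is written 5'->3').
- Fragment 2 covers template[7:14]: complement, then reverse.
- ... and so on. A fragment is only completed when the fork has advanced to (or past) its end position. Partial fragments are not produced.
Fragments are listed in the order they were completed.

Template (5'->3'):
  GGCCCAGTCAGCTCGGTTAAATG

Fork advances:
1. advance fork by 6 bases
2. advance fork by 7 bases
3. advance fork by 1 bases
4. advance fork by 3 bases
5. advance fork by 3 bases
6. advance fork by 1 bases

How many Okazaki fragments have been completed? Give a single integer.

Answer: 3

Derivation:
Step 1: advance 6 -> fork_pos = 0 + 6 = 6. Next multiple of 7 is 7 (not reached); still 0 fragment(s).
Step 2: advance 7 -> fork_pos = 6 + 7 = 13. Reached multiple(s) of 7: 7 -> fragment 1 completed (1 total).
Step 3: advance 1 -> fork_pos = 13 + 1 = 14. Reached multiple(s) of 7: 14 -> fragment 2 completed (2 total).
Step 4: advance 3 -> fork_pos = 14 + 3 = 17. Next multiple of 7 is 21 (not reached); still 2 fragment(s).
Step 5: advance 3 -> fork_pos = 17 + 3 = 20. Next multiple of 7 is 21 (not reached); still 2 fragment(s).
Step 6: advance 1 -> fork_pos = 20 + 1 = 21. Reached multiple(s) of 7: 21 -> fragment 3 completed (3 total).
Check: final fork_pos = 21; the multiples of 7 that are <= 21 are 7..21 -> 21 // 7 = 3 completed fragment(s).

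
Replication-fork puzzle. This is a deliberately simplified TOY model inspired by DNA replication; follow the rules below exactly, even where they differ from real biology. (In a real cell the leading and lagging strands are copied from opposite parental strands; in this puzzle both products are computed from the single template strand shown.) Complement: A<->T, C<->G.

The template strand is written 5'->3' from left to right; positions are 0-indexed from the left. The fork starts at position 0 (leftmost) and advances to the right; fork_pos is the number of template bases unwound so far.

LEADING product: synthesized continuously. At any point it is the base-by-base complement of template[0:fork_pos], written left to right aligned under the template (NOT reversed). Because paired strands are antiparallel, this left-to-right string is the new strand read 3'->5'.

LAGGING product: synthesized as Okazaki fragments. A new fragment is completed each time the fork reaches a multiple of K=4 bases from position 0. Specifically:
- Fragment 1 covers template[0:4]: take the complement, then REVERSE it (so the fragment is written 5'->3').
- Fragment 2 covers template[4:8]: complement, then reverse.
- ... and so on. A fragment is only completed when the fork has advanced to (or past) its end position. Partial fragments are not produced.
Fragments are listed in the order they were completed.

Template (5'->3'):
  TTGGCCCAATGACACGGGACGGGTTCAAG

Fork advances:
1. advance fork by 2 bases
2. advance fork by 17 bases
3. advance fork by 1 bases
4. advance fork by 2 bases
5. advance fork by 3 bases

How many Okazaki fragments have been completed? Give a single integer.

Answer: 6

Derivation:
Step 1: advance 2 -> fork_pos = 0 + 2 = 2. Next multiple of 4 is 4 (not reached); still 0 fragment(s).
Step 2: advance 17 -> fork_pos = 2 + 17 = 19. Reached multiple(s) of 4: 4, 8, 12, 16 -> fragments 1-4 completed (4 total).
Step 3: advance 1 -> fork_pos = 19 + 1 = 20. Reached multiple(s) of 4: 20 -> fragment 5 completed (5 total).
Step 4: advance 2 -> fork_pos = 20 + 2 = 22. Next multiple of 4 is 24 (not reached); still 5 fragment(s).
Step 5: advance 3 -> fork_pos = 22 + 3 = 25. Reached multiple(s) of 4: 24 -> fragment 6 completed (6 total).
Check: final fork_pos = 25; the multiples of 4 that are <= 25 are 4..24 -> 25 // 4 = 6 completed fragment(s).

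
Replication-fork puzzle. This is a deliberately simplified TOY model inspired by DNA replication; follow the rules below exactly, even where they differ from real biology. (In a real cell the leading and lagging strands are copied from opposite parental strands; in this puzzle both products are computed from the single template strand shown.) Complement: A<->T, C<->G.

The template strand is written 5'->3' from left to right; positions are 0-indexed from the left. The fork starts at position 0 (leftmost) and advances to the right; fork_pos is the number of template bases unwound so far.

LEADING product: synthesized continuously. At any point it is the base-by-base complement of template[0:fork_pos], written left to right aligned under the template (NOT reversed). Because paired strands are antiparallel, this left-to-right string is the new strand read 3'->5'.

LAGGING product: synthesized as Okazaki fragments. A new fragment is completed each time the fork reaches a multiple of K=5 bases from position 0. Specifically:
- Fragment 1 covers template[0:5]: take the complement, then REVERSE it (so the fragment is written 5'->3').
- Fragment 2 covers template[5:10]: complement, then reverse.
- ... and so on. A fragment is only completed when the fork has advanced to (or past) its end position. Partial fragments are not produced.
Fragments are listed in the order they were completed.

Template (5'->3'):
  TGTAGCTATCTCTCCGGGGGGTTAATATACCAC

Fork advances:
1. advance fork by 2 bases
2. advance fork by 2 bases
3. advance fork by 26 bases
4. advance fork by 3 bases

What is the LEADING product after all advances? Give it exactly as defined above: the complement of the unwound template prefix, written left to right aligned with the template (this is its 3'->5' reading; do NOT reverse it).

Step 1: advance 2 -> fork_pos = 0 + 2 = 2.
Step 2: advance 2 -> fork_pos = 2 + 2 = 4.
Step 3: advance 26 -> fork_pos = 4 + 26 = 30.
Step 4: advance 3 -> fork_pos = 30 + 3 = 33.
Unwound prefix: template[0:33] = TGTAGCTATCTCTCCGGGGGGTTAATATACCAC
Complement it base by base (A<->T, C<->G), keeping left-to-right order:
  [0:5] TGTAG -> ACATC
  [5:10] CTATC -> GATAG
  [10:15] TCTCC -> AGAGG
  [15:20] GGGGG -> CCCCC
  [20:25] GTTAA -> CAATT
  [25:30] TATAC -> ATATG
  [30:33] CAC -> GTG
Concatenate: ACATCGATAGAGAGGCCCCCCAATTATATGGTG (length 33; written aligned with the template, i.e. 3'->5').

Answer: ACATCGATAGAGAGGCCCCCCAATTATATGGTG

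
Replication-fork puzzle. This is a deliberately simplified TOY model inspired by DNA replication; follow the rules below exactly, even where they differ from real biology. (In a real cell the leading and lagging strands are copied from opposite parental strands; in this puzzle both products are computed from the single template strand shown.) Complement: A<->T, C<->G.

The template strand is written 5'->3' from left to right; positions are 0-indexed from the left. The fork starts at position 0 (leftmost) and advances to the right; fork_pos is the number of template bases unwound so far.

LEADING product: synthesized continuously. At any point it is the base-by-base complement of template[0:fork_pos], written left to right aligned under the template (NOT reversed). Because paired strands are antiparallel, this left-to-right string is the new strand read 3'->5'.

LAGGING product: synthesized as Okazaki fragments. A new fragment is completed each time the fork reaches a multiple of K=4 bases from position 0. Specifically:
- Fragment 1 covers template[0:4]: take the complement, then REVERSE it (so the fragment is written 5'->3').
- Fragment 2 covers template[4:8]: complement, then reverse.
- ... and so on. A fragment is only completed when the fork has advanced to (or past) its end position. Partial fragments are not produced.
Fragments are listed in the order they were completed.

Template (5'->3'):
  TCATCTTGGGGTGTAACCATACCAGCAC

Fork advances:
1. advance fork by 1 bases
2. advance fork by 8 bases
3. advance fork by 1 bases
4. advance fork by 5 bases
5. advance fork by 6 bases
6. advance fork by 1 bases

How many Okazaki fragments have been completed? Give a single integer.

Step 1: advance 1 -> fork_pos = 0 + 1 = 1. Next multiple of 4 is 4 (not reached); still 0 fragment(s).
Step 2: advance 8 -> fork_pos = 1 + 8 = 9. Reached multiple(s) of 4: 4, 8 -> fragments 1-2 completed (2 total).
Step 3: advance 1 -> fork_pos = 9 + 1 = 10. Next multiple of 4 is 12 (not reached); still 2 fragment(s).
Step 4: advance 5 -> fork_pos = 10 + 5 = 15. Reached multiple(s) of 4: 12 -> fragment 3 completed (3 total).
Step 5: advance 6 -> fork_pos = 15 + 6 = 21. Reached multiple(s) of 4: 16, 20 -> fragments 4-5 completed (5 total).
Step 6: advance 1 -> fork_pos = 21 + 1 = 22. Next multiple of 4 is 24 (not reached); still 5 fragment(s).
Check: final fork_pos = 22; the multiples of 4 that are <= 22 are 4..20 -> 22 // 4 = 5 completed fragment(s).

Answer: 5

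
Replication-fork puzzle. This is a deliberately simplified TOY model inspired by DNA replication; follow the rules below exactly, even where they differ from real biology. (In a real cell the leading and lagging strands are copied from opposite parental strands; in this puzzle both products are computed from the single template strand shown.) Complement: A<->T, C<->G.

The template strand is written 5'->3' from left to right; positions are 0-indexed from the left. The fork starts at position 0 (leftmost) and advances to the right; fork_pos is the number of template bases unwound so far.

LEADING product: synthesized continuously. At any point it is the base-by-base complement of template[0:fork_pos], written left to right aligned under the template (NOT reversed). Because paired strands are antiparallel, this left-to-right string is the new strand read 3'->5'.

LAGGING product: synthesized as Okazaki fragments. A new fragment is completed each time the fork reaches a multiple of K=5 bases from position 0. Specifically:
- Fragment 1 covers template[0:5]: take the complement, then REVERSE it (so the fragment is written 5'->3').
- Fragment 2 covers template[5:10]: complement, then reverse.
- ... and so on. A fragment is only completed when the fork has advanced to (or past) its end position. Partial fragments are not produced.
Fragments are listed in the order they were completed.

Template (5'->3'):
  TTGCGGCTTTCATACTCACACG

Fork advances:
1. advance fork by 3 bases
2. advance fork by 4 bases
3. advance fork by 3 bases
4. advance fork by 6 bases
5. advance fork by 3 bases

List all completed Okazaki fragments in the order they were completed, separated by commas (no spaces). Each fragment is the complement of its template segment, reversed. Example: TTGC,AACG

Answer: CGCAA,AAAGC,GTATG

Derivation:
Step 1: advance 3 -> fork_pos = 0 + 3 = 3. Next multiple of 5 is 5 (not reached); still 0 fragment(s).
Step 2: advance 4 -> fork_pos = 3 + 4 = 7. Reached multiple(s) of 5: 5 -> fragment 1 completed (1 total).
Step 3: advance 3 -> fork_pos = 7 + 3 = 10. Reached multiple(s) of 5: 10 -> fragment 2 completed (2 total).
Step 4: advance 6 -> fork_pos = 10 + 6 = 16. Reached multiple(s) of 5: 15 -> fragment 3 completed (3 total).
Step 5: advance 3 -> fork_pos = 16 + 3 = 19. Next multiple of 5 is 20 (not reached); still 3 fragment(s).
Final fork_pos = 19, so 3 fragment(s) are complete. Build each: template segment -> complement -> reverse.
Fragment 1: template[0:5] = TTGCG -> complement AACGC -> reversed CGCAA
Fragment 2: template[5:10] = GCTTT -> complement CGAAA -> reversed AAAGC
Fragment 3: template[10:15] = CATAC -> complement GTATG -> reversed GTATG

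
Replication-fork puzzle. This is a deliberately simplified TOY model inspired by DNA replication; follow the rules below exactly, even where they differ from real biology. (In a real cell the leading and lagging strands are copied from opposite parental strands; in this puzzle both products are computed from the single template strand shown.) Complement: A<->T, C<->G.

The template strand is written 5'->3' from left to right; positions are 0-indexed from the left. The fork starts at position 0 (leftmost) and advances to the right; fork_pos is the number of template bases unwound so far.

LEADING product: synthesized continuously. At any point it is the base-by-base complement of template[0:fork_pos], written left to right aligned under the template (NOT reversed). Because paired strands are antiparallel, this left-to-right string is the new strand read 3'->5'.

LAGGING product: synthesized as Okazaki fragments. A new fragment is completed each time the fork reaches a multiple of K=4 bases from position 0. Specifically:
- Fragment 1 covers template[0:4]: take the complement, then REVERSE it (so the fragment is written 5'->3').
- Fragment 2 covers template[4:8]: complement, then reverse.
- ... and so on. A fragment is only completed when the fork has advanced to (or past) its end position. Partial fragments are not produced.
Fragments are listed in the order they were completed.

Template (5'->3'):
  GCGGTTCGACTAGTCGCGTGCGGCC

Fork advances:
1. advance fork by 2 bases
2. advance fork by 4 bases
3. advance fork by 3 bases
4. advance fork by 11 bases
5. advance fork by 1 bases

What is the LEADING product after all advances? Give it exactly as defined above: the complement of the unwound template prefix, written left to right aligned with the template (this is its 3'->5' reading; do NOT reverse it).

Step 1: advance 2 -> fork_pos = 0 + 2 = 2.
Step 2: advance 4 -> fork_pos = 2 + 4 = 6.
Step 3: advance 3 -> fork_pos = 6 + 3 = 9.
Step 4: advance 11 -> fork_pos = 9 + 11 = 20.
Step 5: advance 1 -> fork_pos = 20 + 1 = 21.
Unwound prefix: template[0:21] = GCGGTTCGACTAGTCGCGTGC
Complement it base by base (A<->T, C<->G), keeping left-to-right order:
  [0:5] GCGGT -> CGCCA
  [5:10] TCGAC -> AGCTG
  [10:15] TAGTC -> ATCAG
  [15:20] GCGTG -> CGCAC
  [20:21] C -> G
Concatenate: CGCCAAGCTGATCAGCGCACG (length 21; written aligned with the template, i.e. 3'->5').

Answer: CGCCAAGCTGATCAGCGCACG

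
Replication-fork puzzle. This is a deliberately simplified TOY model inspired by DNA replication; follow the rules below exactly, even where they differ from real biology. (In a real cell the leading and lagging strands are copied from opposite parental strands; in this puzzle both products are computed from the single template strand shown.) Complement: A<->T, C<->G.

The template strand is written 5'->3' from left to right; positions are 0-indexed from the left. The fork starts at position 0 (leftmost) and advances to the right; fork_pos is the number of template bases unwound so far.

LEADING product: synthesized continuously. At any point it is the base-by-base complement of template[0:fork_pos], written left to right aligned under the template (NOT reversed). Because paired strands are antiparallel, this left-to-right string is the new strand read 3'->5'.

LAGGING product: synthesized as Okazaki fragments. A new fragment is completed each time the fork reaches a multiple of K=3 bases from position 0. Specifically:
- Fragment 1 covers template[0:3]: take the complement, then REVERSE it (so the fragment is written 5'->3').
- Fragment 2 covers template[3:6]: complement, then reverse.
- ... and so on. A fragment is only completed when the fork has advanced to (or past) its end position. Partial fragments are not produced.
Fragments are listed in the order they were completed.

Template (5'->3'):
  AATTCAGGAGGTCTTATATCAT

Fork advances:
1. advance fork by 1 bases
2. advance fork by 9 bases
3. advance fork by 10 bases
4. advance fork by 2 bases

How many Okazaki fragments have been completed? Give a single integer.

Step 1: advance 1 -> fork_pos = 0 + 1 = 1. Next multiple of 3 is 3 (not reached); still 0 fragment(s).
Step 2: advance 9 -> fork_pos = 1 + 9 = 10. Reached multiple(s) of 3: 3, 6, 9 -> fragments 1-3 completed (3 total).
Step 3: advance 10 -> fork_pos = 10 + 10 = 20. Reached multiple(s) of 3: 12, 15, 18 -> fragments 4-6 completed (6 total).
Step 4: advance 2 -> fork_pos = 20 + 2 = 22. Reached multiple(s) of 3: 21 -> fragment 7 completed (7 total).
Check: final fork_pos = 22; the multiples of 3 that are <= 22 are 3..21 -> 22 // 3 = 7 completed fragment(s).

Answer: 7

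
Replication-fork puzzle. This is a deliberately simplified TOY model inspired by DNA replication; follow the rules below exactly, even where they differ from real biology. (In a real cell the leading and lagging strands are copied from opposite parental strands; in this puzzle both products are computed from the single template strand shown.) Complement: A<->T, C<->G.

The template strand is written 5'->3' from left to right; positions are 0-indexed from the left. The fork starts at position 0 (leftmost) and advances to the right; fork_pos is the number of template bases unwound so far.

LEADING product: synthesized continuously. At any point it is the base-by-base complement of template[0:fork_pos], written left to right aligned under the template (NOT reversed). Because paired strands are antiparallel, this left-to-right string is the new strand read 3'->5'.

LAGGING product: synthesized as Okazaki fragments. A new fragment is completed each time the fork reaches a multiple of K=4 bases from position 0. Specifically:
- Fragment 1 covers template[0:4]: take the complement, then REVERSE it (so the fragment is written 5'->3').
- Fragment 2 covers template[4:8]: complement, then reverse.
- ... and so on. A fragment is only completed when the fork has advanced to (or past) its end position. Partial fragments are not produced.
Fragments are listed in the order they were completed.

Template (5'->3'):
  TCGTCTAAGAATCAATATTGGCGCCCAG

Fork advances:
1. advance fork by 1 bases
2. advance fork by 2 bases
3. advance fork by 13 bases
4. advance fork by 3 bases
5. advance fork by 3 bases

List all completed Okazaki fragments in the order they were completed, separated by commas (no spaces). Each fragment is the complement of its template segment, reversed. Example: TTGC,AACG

Step 1: advance 1 -> fork_pos = 0 + 1 = 1. Next multiple of 4 is 4 (not reached); still 0 fragment(s).
Step 2: advance 2 -> fork_pos = 1 + 2 = 3. Next multiple of 4 is 4 (not reached); still 0 fragment(s).
Step 3: advance 13 -> fork_pos = 3 + 13 = 16. Reached multiple(s) of 4: 4, 8, 12, 16 -> fragments 1-4 completed (4 total).
Step 4: advance 3 -> fork_pos = 16 + 3 = 19. Next multiple of 4 is 20 (not reached); still 4 fragment(s).
Step 5: advance 3 -> fork_pos = 19 + 3 = 22. Reached multiple(s) of 4: 20 -> fragment 5 completed (5 total).
Final fork_pos = 22, so 5 fragment(s) are complete. Build each: template segment -> complement -> reverse.
Fragment 1: template[0:4] = TCGT -> complement AGCA -> reversed ACGA
Fragment 2: template[4:8] = CTAA -> complement GATT -> reversed TTAG
Fragment 3: template[8:12] = GAAT -> complement CTTA -> reversed ATTC
Fragment 4: template[12:16] = CAAT -> complement GTTA -> reversed ATTG
Fragment 5: template[16:20] = ATTG -> complement TAAC -> reversed CAAT

Answer: ACGA,TTAG,ATTC,ATTG,CAAT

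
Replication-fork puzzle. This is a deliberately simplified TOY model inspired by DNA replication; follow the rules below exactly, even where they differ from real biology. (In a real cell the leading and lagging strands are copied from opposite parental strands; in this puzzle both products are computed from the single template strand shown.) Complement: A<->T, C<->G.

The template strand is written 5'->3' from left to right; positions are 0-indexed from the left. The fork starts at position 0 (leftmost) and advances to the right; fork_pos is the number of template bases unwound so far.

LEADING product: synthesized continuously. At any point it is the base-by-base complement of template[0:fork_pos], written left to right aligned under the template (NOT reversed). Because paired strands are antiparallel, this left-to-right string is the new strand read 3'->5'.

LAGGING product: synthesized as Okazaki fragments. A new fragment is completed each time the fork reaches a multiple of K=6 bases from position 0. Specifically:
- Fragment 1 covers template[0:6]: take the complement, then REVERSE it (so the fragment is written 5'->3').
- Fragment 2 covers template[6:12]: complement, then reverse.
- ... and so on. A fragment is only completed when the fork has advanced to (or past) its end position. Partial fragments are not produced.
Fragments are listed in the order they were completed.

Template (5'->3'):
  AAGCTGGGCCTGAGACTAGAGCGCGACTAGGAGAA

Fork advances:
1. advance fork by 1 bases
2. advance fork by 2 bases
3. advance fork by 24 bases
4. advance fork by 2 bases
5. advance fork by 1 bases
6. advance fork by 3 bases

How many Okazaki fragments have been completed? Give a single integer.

Step 1: advance 1 -> fork_pos = 0 + 1 = 1. Next multiple of 6 is 6 (not reached); still 0 fragment(s).
Step 2: advance 2 -> fork_pos = 1 + 2 = 3. Next multiple of 6 is 6 (not reached); still 0 fragment(s).
Step 3: advance 24 -> fork_pos = 3 + 24 = 27. Reached multiple(s) of 6: 6, 12, 18, 24 -> fragments 1-4 completed (4 total).
Step 4: advance 2 -> fork_pos = 27 + 2 = 29. Next multiple of 6 is 30 (not reached); still 4 fragment(s).
Step 5: advance 1 -> fork_pos = 29 + 1 = 30. Reached multiple(s) of 6: 30 -> fragment 5 completed (5 total).
Step 6: advance 3 -> fork_pos = 30 + 3 = 33. Next multiple of 6 is 36 (not reached); still 5 fragment(s).
Check: final fork_pos = 33; the multiples of 6 that are <= 33 are 6..30 -> 33 // 6 = 5 completed fragment(s).

Answer: 5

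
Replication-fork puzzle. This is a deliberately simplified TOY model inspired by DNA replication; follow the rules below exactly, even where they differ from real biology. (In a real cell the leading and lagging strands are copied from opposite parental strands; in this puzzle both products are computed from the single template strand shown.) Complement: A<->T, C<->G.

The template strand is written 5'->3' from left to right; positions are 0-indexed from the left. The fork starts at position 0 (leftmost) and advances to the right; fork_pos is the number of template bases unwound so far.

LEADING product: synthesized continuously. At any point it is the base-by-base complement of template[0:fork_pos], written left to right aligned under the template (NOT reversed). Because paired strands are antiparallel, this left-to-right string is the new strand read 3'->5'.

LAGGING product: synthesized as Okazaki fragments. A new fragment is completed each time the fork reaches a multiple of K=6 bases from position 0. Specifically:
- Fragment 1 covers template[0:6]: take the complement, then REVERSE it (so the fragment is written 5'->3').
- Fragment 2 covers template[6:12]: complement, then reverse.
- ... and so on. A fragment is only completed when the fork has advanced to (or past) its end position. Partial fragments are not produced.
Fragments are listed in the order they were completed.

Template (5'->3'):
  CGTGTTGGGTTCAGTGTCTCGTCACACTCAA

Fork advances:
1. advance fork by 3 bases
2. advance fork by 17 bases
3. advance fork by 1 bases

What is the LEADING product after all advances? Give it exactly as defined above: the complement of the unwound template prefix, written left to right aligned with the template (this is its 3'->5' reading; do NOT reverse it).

Step 1: advance 3 -> fork_pos = 0 + 3 = 3.
Step 2: advance 17 -> fork_pos = 3 + 17 = 20.
Step 3: advance 1 -> fork_pos = 20 + 1 = 21.
Unwound prefix: template[0:21] = CGTGTTGGGTTCAGTGTCTCG
Complement it base by base (A<->T, C<->G), keeping left-to-right order:
  [0:5] CGTGT -> GCACA
  [5:10] TGGGT -> ACCCA
  [10:15] TCAGT -> AGTCA
  [15:20] GTCTC -> CAGAG
  [20:21] G -> C
Concatenate: GCACAACCCAAGTCACAGAGC (length 21; written aligned with the template, i.e. 3'->5').

Answer: GCACAACCCAAGTCACAGAGC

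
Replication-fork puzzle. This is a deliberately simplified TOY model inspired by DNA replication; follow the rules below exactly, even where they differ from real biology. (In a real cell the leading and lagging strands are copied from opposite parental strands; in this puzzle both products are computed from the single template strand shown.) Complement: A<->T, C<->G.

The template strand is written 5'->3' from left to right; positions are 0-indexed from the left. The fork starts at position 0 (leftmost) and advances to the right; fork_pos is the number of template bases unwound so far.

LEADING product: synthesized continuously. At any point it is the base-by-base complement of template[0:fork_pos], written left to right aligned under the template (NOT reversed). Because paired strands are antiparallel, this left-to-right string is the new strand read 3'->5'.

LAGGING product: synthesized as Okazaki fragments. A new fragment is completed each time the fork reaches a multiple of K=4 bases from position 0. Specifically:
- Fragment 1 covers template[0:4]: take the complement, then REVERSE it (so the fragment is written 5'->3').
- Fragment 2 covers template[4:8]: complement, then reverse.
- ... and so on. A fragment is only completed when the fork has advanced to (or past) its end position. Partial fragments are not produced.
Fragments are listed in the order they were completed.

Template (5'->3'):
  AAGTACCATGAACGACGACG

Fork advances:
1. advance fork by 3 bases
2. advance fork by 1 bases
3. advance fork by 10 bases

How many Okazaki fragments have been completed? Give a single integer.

Answer: 3

Derivation:
Step 1: advance 3 -> fork_pos = 0 + 3 = 3. Next multiple of 4 is 4 (not reached); still 0 fragment(s).
Step 2: advance 1 -> fork_pos = 3 + 1 = 4. Reached multiple(s) of 4: 4 -> fragment 1 completed (1 total).
Step 3: advance 10 -> fork_pos = 4 + 10 = 14. Reached multiple(s) of 4: 8, 12 -> fragments 2-3 completed (3 total).
Check: final fork_pos = 14; the multiples of 4 that are <= 14 are 4..12 -> 14 // 4 = 3 completed fragment(s).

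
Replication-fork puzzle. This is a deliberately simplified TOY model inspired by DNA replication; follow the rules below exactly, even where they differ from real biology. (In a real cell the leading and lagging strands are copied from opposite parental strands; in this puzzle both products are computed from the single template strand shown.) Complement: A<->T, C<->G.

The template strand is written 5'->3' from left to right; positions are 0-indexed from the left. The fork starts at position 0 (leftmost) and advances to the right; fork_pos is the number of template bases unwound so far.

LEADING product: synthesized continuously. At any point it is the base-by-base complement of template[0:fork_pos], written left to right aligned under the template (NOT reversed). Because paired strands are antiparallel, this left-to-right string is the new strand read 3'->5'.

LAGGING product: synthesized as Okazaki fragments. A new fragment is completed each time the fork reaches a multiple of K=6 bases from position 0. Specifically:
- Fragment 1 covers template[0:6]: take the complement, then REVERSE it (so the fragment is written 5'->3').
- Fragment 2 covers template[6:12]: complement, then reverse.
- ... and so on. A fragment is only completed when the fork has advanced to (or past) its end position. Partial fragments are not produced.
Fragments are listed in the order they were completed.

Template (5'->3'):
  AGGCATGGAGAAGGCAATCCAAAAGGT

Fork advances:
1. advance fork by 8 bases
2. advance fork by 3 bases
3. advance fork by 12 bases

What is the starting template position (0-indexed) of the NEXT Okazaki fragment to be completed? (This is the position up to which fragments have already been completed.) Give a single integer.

Step 1: advance 8 -> fork_pos = 0 + 8 = 8. Reached multiple(s) of 6: 6 -> fragment 1 completed (1 total).
Step 2: advance 3 -> fork_pos = 8 + 3 = 11. Next multiple of 6 is 12 (not reached); still 1 fragment(s).
Step 3: advance 12 -> fork_pos = 11 + 12 = 23. Reached multiple(s) of 6: 12, 18 -> fragments 2-3 completed (3 total).
3 fragment(s) completed, covering template[0:18] (3 x 6 = 18). The next fragment, fragment 4, covers template[18:24], so it starts at position 18.

Answer: 18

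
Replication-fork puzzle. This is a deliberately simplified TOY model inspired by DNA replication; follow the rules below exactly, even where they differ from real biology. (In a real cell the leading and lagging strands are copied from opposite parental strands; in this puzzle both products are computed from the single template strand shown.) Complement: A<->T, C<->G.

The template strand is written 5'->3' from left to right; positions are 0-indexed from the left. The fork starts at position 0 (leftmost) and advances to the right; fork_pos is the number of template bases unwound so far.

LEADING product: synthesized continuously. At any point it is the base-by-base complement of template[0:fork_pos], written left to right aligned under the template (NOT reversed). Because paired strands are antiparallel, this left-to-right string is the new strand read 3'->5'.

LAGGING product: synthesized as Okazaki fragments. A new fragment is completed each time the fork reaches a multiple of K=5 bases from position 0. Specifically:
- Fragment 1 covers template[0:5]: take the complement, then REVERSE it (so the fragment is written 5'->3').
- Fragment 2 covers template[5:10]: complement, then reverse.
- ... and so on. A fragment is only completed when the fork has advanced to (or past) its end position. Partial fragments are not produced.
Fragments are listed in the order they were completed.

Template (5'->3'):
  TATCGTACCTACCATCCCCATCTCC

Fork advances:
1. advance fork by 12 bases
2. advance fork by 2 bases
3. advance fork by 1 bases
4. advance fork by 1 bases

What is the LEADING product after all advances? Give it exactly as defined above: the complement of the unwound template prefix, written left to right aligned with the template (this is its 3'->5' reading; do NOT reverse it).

Answer: ATAGCATGGATGGTAG

Derivation:
Step 1: advance 12 -> fork_pos = 0 + 12 = 12.
Step 2: advance 2 -> fork_pos = 12 + 2 = 14.
Step 3: advance 1 -> fork_pos = 14 + 1 = 15.
Step 4: advance 1 -> fork_pos = 15 + 1 = 16.
Unwound prefix: template[0:16] = TATCGTACCTACCATC
Complement it base by base (A<->T, C<->G), keeping left-to-right order:
  [0:5] TATCG -> ATAGC
  [5:10] TACCT -> ATGGA
  [10:15] ACCAT -> TGGTA
  [15:16] C -> G
Concatenate: ATAGCATGGATGGTAG (length 16; written aligned with the template, i.e. 3'->5').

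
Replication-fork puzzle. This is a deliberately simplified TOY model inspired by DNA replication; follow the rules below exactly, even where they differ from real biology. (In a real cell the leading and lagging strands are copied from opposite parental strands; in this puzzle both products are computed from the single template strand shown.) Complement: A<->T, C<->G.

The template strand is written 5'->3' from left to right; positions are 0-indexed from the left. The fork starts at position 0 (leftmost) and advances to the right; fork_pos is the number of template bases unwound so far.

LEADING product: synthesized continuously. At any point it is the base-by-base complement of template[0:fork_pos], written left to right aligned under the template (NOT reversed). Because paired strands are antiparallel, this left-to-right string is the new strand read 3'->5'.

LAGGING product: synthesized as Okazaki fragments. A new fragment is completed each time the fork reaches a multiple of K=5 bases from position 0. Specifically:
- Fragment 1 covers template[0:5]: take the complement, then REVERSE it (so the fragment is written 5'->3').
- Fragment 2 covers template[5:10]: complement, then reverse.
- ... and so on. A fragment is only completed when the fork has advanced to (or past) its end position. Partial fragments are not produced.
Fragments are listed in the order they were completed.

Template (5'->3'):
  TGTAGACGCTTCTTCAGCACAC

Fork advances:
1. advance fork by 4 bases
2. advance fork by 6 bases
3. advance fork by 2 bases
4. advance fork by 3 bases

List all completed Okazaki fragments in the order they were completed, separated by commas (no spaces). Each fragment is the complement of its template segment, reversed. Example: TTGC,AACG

Step 1: advance 4 -> fork_pos = 0 + 4 = 4. Next multiple of 5 is 5 (not reached); still 0 fragment(s).
Step 2: advance 6 -> fork_pos = 4 + 6 = 10. Reached multiple(s) of 5: 5, 10 -> fragments 1-2 completed (2 total).
Step 3: advance 2 -> fork_pos = 10 + 2 = 12. Next multiple of 5 is 15 (not reached); still 2 fragment(s).
Step 4: advance 3 -> fork_pos = 12 + 3 = 15. Reached multiple(s) of 5: 15 -> fragment 3 completed (3 total).
Final fork_pos = 15, so 3 fragment(s) are complete. Build each: template segment -> complement -> reverse.
Fragment 1: template[0:5] = TGTAG -> complement ACATC -> reversed CTACA
Fragment 2: template[5:10] = ACGCT -> complement TGCGA -> reversed AGCGT
Fragment 3: template[10:15] = TCTTC -> complement AGAAG -> reversed GAAGA

Answer: CTACA,AGCGT,GAAGA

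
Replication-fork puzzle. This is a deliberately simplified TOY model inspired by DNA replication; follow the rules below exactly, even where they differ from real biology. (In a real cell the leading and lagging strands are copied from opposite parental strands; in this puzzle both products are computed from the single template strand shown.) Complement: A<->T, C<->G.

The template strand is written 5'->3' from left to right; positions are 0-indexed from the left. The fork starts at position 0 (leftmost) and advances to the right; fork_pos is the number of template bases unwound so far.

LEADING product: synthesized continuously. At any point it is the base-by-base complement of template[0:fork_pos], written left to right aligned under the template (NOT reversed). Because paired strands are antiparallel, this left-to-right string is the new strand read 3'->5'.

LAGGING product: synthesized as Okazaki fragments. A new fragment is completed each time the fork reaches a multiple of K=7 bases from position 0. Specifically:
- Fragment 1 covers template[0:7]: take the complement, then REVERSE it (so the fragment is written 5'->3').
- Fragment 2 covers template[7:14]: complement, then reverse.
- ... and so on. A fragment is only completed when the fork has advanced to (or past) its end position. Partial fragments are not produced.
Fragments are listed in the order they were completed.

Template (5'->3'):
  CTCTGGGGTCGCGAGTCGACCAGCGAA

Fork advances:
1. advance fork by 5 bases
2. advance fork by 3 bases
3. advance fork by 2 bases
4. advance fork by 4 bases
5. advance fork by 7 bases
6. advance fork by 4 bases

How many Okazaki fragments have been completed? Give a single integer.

Answer: 3

Derivation:
Step 1: advance 5 -> fork_pos = 0 + 5 = 5. Next multiple of 7 is 7 (not reached); still 0 fragment(s).
Step 2: advance 3 -> fork_pos = 5 + 3 = 8. Reached multiple(s) of 7: 7 -> fragment 1 completed (1 total).
Step 3: advance 2 -> fork_pos = 8 + 2 = 10. Next multiple of 7 is 14 (not reached); still 1 fragment(s).
Step 4: advance 4 -> fork_pos = 10 + 4 = 14. Reached multiple(s) of 7: 14 -> fragment 2 completed (2 total).
Step 5: advance 7 -> fork_pos = 14 + 7 = 21. Reached multiple(s) of 7: 21 -> fragment 3 completed (3 total).
Step 6: advance 4 -> fork_pos = 21 + 4 = 25. Next multiple of 7 is 28 (not reached); still 3 fragment(s).
Check: final fork_pos = 25; the multiples of 7 that are <= 25 are 7..21 -> 25 // 7 = 3 completed fragment(s).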